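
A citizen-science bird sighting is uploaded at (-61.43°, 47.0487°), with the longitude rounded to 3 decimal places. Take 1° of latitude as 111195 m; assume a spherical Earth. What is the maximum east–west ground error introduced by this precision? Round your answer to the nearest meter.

Rounding to 3 decimal places leaves the longitude within ±0.0005° of the true value.
One degree of longitude at 61.43° is 111195 × cos 61.43° ≈ 111195 × 0.4782 = 53177 m.
East–west error: 0.0005° × 53177 m/° ≈ 26.5885 m.

27 meters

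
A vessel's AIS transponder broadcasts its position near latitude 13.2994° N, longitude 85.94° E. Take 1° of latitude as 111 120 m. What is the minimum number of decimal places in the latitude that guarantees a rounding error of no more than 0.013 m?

One degree of latitude covers 111120 m.
With N decimal places the half-ulp bound is 0.5·10⁻ᴺ°, or 0.5·10⁻ᴺ × 111120 m on the ground.
Need 0.5 × 111120 × 10⁻ᴺ ≤ 0.013 → 10⁻ᴺ ≤ 2.340e-07, so N ≥ 6.63.
N = 6 would give 0.0556 m (too coarse); N = 7 gives 0.00556 m ≤ 0.013 m.

7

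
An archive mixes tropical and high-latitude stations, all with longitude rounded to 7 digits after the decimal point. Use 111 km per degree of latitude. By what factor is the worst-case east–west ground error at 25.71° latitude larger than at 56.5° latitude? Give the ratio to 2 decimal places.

1.63

Rounding to 7 decimal places leaves the longitude within ±5e-08° of the true value.
Error at 25.71° = 5e-08° × 111000 × cos 25.71° ≈ 0.00555 × 0.9010 = 0.0050006 m.
At 56.5°: 5e-08° × 111000 × cos 56.5° = 5e-08 × 111000 × 0.5519 ≈ 0.0030633 m.
Ratio: 0.0050006 / 0.0030633 = cos 25.71° / cos 56.5° ≈ 1.6324.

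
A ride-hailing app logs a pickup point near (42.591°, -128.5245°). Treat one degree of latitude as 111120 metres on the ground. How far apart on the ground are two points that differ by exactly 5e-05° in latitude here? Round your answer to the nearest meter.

6 meters

Along a meridian 5e-05° is 5e-05 × 111120 = 5.556 m.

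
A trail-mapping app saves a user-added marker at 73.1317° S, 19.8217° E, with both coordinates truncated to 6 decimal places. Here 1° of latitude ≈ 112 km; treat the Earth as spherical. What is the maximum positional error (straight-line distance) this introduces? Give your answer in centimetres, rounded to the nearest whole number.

12 centimetres

Truncating at 6 decimal places can drop up to a full unit in the last place, so each coordinate may be off by as much as 1e-06°.
Latitude error → 1e-06 × 112000 = 0.112 m along the meridian.
East–west component at 73.1317°: 1e-06° × 112000 × cos 73.1317° ≈ 1e-06 × 32499.4 ≈ 0.0324994 m.
Worst case both components are at the extreme and orthogonal: √(0.112² + 0.0324994²) ≈ 0.11662 m.
That is 0.11662 m = 11.662 cm.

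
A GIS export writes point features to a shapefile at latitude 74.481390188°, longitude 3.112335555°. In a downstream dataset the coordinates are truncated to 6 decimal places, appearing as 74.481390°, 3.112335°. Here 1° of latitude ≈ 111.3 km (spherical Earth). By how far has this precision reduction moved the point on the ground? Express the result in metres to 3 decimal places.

Δlat = 74.481390188 − 74.481390 = +0.000000188°; Δlon = 3.112335555 − 3.112335 = +0.000000555°.
North–south shift: 0.000000188 × 111300 = 0.0209244 m.
East–west at this latitude: 0.000000555° × 111300 × cos 74.4814° ≈ 0.000000555 × 29778.5 = 0.016527 m.
Combined displacement = (0.0209244² + 0.016527²)^½ ≈ 0.0266641 m.

0.027 metres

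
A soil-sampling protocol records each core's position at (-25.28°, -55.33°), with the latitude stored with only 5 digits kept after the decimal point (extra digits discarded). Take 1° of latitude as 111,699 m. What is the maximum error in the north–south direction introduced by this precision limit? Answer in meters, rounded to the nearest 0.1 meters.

Truncating at 5 decimal places can drop up to a full unit in the last place, so the latitude may be off by as much as 1e-05°.
North–south distance: 1e-05° × 111699 m/° = 1.11699 m.

1.1 meters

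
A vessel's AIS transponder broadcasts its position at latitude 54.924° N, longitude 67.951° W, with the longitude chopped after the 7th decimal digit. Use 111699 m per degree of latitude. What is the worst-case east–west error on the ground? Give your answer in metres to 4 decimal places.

Truncating at 7 decimal places can drop up to a full unit in the last place, so the longitude may be off by as much as 1e-07°.
One degree of longitude at 54.924° is 111699 × cos 54.924° ≈ 111699 × 0.5747 = 64189.2 m.
So at most 1e-07° × 64189.2 ≈ 0.00641892 m east–west.

0.0064 metres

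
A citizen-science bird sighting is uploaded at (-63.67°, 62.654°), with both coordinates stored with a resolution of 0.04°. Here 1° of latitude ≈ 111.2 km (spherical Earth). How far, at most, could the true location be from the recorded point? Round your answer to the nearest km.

With a 0.04° grid the true value lies within half a step, ±0.04°/2 = ±0.02°, of the stored one.
North–south component: 0.02° × 111200 = 2224 m.
Longitude error → 0.02 × 111200 × cos 63.67° = 0.02 × 111200 × 0.4435 ≈ 986.434 m.
Worst case both components are at the extreme and orthogonal: √(2224² + 986.434²) ≈ 2432.95 m.
That is 2432.95 m = 2.4329 km.

2 km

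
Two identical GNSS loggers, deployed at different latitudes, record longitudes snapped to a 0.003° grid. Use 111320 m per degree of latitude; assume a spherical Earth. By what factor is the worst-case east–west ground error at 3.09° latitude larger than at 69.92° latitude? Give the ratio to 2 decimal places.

With a 0.003° grid the true value lies within half a step, ±0.003°/2 = ±0.0015°, of the stored one.
Error at 3.09° = 0.0015° × 111320 × cos 3.09° ≈ 166.98 × 0.9985 = 166.74 m.
Error at 69.92° = 0.0015° × 111320 × cos 69.92° ≈ 166.98 × 0.3433 = 57.33 m.
Ratio: 166.74 / 57.33 = cos 3.09° / cos 69.92° ≈ 2.9084.

2.91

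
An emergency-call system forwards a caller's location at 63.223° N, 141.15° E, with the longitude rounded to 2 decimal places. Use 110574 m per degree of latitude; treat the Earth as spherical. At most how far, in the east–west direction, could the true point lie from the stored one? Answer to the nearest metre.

249 metres

Rounding to 2 decimal places leaves the longitude within ±0.005° of the true value.
At latitude 63.223° a degree of longitude spans 110574 m × cos 63.223° = 110574 × 0.4505 ≈ 49815.7 m.
East–west error: 0.005° × 49815.7 m/° ≈ 249.079 m.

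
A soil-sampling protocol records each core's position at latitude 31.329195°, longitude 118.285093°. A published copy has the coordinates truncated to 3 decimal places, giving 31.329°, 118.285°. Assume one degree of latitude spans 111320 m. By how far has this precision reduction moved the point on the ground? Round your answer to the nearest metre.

23 metres

The latitude changed by +0.000195° and the longitude by +0.000093°.
North–south shift: 0.000195 × 111320 = 21.7074 m.
East–west at this latitude: 0.000093° × 111320 × cos 31.329° ≈ 0.000093 × 95089.1 = 8.84328 m.
Combined displacement = (21.7074² + 8.84328²)^½ ≈ 23.4396 m.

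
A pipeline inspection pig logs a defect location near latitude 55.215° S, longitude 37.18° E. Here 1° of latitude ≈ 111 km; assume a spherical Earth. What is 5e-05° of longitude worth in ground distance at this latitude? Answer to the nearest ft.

One degree of longitude here spans 111000 × cos 55.215° = 111000 × 0.5705 ≈ 63325.3 m; 5e-05° of that is 3.16627 m.
In feet: 3.16627 m ÷ 0.3048 ≈ 10.388 ft.

10 ft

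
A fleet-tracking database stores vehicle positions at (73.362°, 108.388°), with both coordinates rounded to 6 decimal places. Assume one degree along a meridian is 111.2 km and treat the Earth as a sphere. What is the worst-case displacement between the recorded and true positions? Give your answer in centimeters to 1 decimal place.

Rounding to 6 decimal places leaves each coordinate within ±5e-07° of the true value.
Latitude error → 5e-07 × 111200 = 0.0556 m along the meridian.
E–W at 73.362°: 5e-07° × 111200 × cos 73.362° = 5e-07 × 111200 × 0.2863 ≈ 0.0159196 m.
Worst case both components are at the extreme and orthogonal: √(0.0556² + 0.0159196²) ≈ 0.0578342 m.
That is 0.0578342 m = 5.7834 cm.

5.8 centimeters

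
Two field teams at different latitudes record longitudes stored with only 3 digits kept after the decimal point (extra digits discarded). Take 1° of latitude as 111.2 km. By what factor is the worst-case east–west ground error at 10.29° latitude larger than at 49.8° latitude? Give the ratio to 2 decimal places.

Truncating at 3 decimal places can drop up to a full unit in the last place, so the longitude may be off by as much as 0.001°.
At 10.29°: 0.001° × 111200 × cos 10.29° = 0.001 × 111200 × 0.9839 ≈ 109.41 m.
At 49.8°: 0.001° × 111200 × cos 49.8° = 0.001 × 111200 × 0.6455 ≈ 71.775 m.
The ratio reduces to cos 10.29° / cos 49.8° = 0.9839/0.6455 ≈ 1.5244.

1.52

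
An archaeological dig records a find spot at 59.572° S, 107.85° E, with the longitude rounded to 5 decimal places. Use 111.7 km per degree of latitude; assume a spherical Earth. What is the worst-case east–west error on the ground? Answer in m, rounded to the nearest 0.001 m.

Rounding to 5 decimal places leaves the longitude within ±5e-06° of the true value.
At latitude 59.572° a degree of longitude spans 111700 m × cos 59.572° = 111700 × 0.5065 ≈ 56571 m.
East–west error: 5e-06° × 56571 m/° ≈ 0.282855 m.

0.283 m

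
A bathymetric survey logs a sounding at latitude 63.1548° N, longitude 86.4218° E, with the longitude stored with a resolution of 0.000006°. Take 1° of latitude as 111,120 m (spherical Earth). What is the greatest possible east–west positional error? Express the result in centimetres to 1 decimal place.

With a 0.000006° grid the true value lies within half a step, ±0.000006°/2 = ±3e-06°, of the stored one.
At latitude 63.1548° a degree of longitude spans 111120 m × cos 63.1548° = 111120 × 0.4516 ≈ 50179.7 m.
So at most 3e-06° × 50179.7 ≈ 0.150539 m east–west.
That is 0.150539 m = 15.054 cm.

15.1 centimetres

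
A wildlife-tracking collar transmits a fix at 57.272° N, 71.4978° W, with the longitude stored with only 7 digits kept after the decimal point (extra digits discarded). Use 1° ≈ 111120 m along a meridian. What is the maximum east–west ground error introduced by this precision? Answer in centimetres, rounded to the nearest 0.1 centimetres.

0.6 centimetres

Truncating at 7 decimal places can drop up to a full unit in the last place, so the longitude may be off by as much as 1e-07°.
At latitude 57.272° a degree of longitude spans 111120 m × cos 57.272° = 111120 × 0.5407 ≈ 60077.2 m.
Maximum E–W displacement: 1e-07 × 60077.2 = 0.00600772 m.
That is 0.00600772 m = 0.60077 cm.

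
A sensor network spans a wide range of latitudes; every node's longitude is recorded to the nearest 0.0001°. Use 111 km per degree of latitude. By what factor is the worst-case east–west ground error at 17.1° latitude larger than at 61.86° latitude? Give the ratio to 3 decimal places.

2.027

Rounding to 4 decimal places leaves the longitude within ±5e-05° of the true value.
At 17.1°: 5e-05° × 111000 × cos 17.1° = 5e-05 × 111000 × 0.9558 ≈ 5.3047 m.
Error at 61.86° = 5e-05° × 111000 × cos 61.86° ≈ 5.55 × 0.4716 = 2.6175 m.
The ratio reduces to cos 17.1° / cos 61.86° = 0.9558/0.4716 ≈ 2.0266.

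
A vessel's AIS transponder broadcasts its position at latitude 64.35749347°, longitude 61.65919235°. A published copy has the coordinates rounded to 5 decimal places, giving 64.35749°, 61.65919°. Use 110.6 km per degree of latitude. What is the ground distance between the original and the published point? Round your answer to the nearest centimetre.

The latitude changed by +0.00000347° and the longitude by +0.00000235°.
N–S: 0.00000347° × 110600 m/° = 0.383782 m.
E–W at 64.3575°: 0.00000235° × 110600 × cos 64.3575° = 0.00000235 × 110600 × 0.4328 ≈ 0.112477 m.
Distance: √(0.383782² + 0.112477²) ≈ 0.399925 m.
That is 0.399925 m = 39.992 cm.

40 centimetres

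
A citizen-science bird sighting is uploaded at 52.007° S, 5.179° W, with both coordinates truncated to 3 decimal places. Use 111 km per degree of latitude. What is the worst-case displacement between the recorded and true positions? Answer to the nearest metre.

Truncating at 3 decimal places can drop up to a full unit in the last place, so each coordinate may be off by as much as 0.001°.
Latitude error → 0.001 × 111000 = 111 m along the meridian.
East–west component at 52.007°: 0.001° × 111000 × cos 52.007° ≈ 0.001 × 68327.7 ≈ 68.3277 m.
Worst case both components are at the extreme and orthogonal: √(111² + 68.3277²) ≈ 130.344 m.

130 metres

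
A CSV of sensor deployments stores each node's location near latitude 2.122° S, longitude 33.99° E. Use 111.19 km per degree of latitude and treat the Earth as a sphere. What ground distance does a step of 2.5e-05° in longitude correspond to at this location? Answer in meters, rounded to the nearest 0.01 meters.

At 2.122° a degree of longitude is 111190 × cos 2.122° ≈ 111114 m, so 2.5e-05° corresponds to 2.77784 m.

2.78 meters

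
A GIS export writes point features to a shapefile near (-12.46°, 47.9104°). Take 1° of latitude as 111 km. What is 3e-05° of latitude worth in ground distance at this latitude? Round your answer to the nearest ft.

11 ft

3e-05° × 111000 m/° = 3.33 m.
In feet: 3.33 m ÷ 0.3048 ≈ 10.925 ft.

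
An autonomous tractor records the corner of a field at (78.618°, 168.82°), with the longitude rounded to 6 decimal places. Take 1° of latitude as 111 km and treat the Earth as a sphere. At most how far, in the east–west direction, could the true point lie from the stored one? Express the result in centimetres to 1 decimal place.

Rounding to 6 decimal places leaves the longitude within ±5e-07° of the true value.
One degree of longitude at 78.618° is 111000 × cos 78.618° ≈ 111000 × 0.1973 = 21905.8 m.
So at most 5e-07° × 21905.8 ≈ 0.0109529 m east–west.
That is 0.0109529 m = 1.0953 cm.

1.1 centimetres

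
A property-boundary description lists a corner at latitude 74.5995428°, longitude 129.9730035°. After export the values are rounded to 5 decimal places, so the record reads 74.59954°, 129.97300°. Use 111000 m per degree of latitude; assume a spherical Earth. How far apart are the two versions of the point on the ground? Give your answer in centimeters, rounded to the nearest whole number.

Δlat = 74.5995428 − 74.59954 = +0.0000028°; Δlon = 129.9730035 − 129.97300 = +0.0000035°.
North–south shift: 0.0000028 × 111000 = 0.3108 m.
E–W at 74.5995°: 0.0000035° × 111000 × cos 74.5995° = 0.0000035 × 111000 × 0.2656 ≈ 0.103172 m.
Combined displacement = (0.3108² + 0.103172²)^½ ≈ 0.327477 m.
That is 0.327477 m = 32.748 cm.

33 centimeters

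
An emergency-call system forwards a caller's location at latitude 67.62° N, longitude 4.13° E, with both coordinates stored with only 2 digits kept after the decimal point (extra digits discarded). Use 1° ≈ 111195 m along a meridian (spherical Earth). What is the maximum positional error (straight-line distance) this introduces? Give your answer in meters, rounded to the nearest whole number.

1190 meters

Truncating at 2 decimal places can drop up to a full unit in the last place, so each coordinate may be off by as much as 0.01°.
Latitude error → 0.01 × 111195 = 1111.95 m along the meridian.
E–W at 67.62°: 0.01° × 111195 × cos 67.62° = 0.01 × 111195 × 0.3807 ≈ 423.372 m.
Worst case both components are at the extreme and orthogonal: √(1111.95² + 423.372²) ≈ 1189.82 m.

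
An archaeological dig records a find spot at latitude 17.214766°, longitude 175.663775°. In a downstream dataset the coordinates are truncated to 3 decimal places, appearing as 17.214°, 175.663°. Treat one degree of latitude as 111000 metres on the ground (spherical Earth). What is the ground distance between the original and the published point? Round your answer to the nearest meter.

The latitude changed by +0.000766° and the longitude by +0.000775°.
North–south shift: 0.000766 × 111000 = 85.026 m.
E–W at 17.214°: 0.000775° × 111000 × cos 17.214° = 0.000775 × 111000 × 0.9552 ≈ 82.1716 m.
Distance: √(85.026² + 82.1716²) ≈ 118.244 m.

118 meters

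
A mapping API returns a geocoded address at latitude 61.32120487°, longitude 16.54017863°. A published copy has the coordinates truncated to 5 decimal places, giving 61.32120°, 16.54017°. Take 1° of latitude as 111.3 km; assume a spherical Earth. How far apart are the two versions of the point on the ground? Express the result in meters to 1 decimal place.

Δlat = 61.32120487 − 61.32120 = +0.00000487°; Δlon = 16.54017863 − 16.54017 = +0.00000863°.
N–S: 0.00000487° × 111300 m/° = 0.542031 m.
E–W at 61.3212°: 0.00000863° × 111300 × cos 61.3212° = 0.00000863 × 111300 × 0.4799 ≈ 0.460952 m.
Distance: √(0.542031² + 0.460952²) ≈ 0.71153 m.

0.7 meters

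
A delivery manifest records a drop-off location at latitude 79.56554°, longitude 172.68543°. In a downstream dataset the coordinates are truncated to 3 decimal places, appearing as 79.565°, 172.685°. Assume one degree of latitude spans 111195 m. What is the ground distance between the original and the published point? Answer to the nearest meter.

Δlat = 79.56554 − 79.565 = +0.00054°; Δlon = 172.68543 − 172.685 = +0.00043°.
N–S: 0.00054° × 111195 m/° = 60.0453 m.
E–W at 79.565°: 0.00043° × 111195 × cos 79.565° = 0.00043 × 111195 × 0.1811 ≈ 8.66004 m.
Distance: √(60.0453² + 8.66004²) ≈ 60.6666 m.

61 meters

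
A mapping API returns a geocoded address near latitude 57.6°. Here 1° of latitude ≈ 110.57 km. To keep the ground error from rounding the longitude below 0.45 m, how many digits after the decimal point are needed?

At 57.6° one degree of longitude covers 110570 × cos 57.6° ≈ 110570 × 0.5358 ≈ 59246.4 m.
With N decimal places the half-ulp bound is 0.5·10⁻ᴺ°, or 0.5·10⁻ᴺ × 59246.4 m on the ground.
Need 0.5 × 59246.4 × 10⁻ᴺ ≤ 0.45 → 10⁻ᴺ ≤ 1.519e-05, so N ≥ 4.82.
N = 4 would give 2.96 m (too coarse); N = 5 gives 0.296 m ≤ 0.45 m.

5 decimal places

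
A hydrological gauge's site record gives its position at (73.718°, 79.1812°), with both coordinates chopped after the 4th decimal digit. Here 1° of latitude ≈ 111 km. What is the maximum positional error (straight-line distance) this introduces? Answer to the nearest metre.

12 metres

Truncating at 4 decimal places can drop up to a full unit in the last place, so each coordinate may be off by as much as 0.0001°.
Latitude error → 0.0001 × 111000 = 11.1 m along the meridian.
Longitude error → 0.0001 × 111000 × cos 73.718° = 0.0001 × 111000 × 0.2804 ≈ 3.11205 m.
Worst case both components are at the extreme and orthogonal: √(11.1² + 3.11205²) ≈ 11.528 m.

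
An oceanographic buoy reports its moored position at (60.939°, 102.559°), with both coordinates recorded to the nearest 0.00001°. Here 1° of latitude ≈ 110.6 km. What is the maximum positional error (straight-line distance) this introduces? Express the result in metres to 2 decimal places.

Rounding to 5 decimal places leaves each coordinate within ±5e-06° of the true value.
Latitude error → 5e-06 × 110600 = 0.553 m along the meridian.
E–W at 60.939°: 5e-06° × 110600 × cos 60.939° = 5e-06 × 110600 × 0.4857 ≈ 0.268615 m.
Worst case both components are at the extreme and orthogonal: √(0.553² + 0.268615²) ≈ 0.614787 m.

0.61 metres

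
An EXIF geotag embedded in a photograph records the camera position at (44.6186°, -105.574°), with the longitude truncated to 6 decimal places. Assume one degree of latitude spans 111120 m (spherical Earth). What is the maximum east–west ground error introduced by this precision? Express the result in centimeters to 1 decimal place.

Truncating at 6 decimal places can drop up to a full unit in the last place, so the longitude may be off by as much as 1e-06°.
One degree of longitude at 44.6186° is 111120 × cos 44.6186° ≈ 111120 × 0.7118 = 79095 m.
East–west error: 1e-06° × 79095 m/° ≈ 0.079095 m.
That is 0.079095 m = 7.9095 cm.

7.9 centimeters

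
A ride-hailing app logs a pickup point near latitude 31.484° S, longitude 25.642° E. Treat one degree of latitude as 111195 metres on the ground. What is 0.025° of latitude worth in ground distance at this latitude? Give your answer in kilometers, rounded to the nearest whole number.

3 kilometers

Along a meridian 0.025° is 0.025 × 111195 = 2779.88 m.
That is 2779.88 m = 2.7799 km.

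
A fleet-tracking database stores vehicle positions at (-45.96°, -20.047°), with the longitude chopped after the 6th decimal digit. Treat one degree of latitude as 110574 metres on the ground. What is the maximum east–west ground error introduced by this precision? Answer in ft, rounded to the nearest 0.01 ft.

0.25 ft

Truncating at 6 decimal places can drop up to a full unit in the last place, so the longitude may be off by as much as 1e-06°.
Parallels shrink by cos φ, so at 45.96° a degree of longitude is 110574 × 0.6952 ≈ 76866.7 m.
So at most 1e-06° × 76866.7 ≈ 0.0768667 m east–west.
In feet: 0.0768667 m ÷ 0.3048 ≈ 0.25219 ft.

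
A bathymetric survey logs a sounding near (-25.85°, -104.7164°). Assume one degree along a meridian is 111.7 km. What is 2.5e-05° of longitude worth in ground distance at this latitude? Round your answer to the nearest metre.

2.5e-05° of longitude at 25.85° is 2.5e-05 × 111700 × cos 25.85° ≈ 2.5e-05 × 100523 = 2.51308 m.

3 metres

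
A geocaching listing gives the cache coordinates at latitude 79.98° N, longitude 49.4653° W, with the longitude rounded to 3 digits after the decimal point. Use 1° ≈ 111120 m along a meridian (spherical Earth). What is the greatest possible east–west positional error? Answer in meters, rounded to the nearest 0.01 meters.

9.67 meters

Rounding to 3 decimal places leaves the longitude within ±0.0005° of the true value.
One degree of longitude at 79.98° is 111120 × cos 79.98° ≈ 111120 × 0.1740 = 19334 m.
East–west error: 0.0005° × 19334 m/° ≈ 9.66699 m.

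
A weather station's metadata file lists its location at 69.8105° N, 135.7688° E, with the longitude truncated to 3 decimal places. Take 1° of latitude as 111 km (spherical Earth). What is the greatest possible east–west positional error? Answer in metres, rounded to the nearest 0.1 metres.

38.3 metres

Truncating at 3 decimal places can drop up to a full unit in the last place, so the longitude may be off by as much as 0.001°.
One degree of longitude at 69.8105° is 111000 × cos 69.8105° ≈ 111000 × 0.3451 = 38309 m.
East–west error: 0.001° × 38309 m/° ≈ 38.309 m.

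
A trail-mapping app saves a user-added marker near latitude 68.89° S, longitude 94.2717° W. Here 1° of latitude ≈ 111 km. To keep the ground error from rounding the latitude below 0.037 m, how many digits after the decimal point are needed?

One degree of latitude covers 111000 m.
N decimal places → at most half a unit in the last place, 0.5 × 10⁻ᴺ° = 111000/2 × 10⁻ᴺ m.
Need 0.5 × 111000 × 10⁻ᴺ ≤ 0.037 → 10⁻ᴺ ≤ 6.667e-07, so N ≥ 6.18.
N = 6 would give 0.0555 m (too coarse); N = 7 gives 0.00555 m ≤ 0.037 m.

7 decimal places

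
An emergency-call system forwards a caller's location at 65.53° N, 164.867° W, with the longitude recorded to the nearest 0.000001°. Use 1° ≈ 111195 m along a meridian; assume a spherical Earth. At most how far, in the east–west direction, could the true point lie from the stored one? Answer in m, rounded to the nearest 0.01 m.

Rounding to 6 decimal places leaves the longitude within ±5e-07° of the true value.
Parallels shrink by cos φ, so at 65.53° a degree of longitude is 111195 × 0.4142 ≈ 46058.8 m.
So at most 5e-07° × 46058.8 ≈ 0.0230294 m east–west.

0.02 m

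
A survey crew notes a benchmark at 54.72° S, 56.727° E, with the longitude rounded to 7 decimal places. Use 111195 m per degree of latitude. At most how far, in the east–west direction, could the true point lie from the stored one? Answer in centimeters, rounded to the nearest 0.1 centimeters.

Rounding to 7 decimal places leaves the longitude within ±5e-08° of the true value.
At latitude 54.72° a degree of longitude spans 111195 m × cos 54.72° = 111195 × 0.5776 ≈ 64223.2 m.
So at most 5e-08° × 64223.2 ≈ 0.00321116 m east–west.
That is 0.00321116 m = 0.32112 cm.

0.3 centimeters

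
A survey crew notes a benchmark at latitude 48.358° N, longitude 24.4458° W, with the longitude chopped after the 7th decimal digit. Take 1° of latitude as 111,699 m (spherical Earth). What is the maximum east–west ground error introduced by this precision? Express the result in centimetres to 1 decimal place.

Truncating at 7 decimal places can drop up to a full unit in the last place, so the longitude may be off by as much as 1e-07°.
Parallels shrink by cos φ, so at 48.358° a degree of longitude is 111699 × 0.6645 ≈ 74221.1 m.
East–west error: 1e-07° × 74221.1 m/° ≈ 0.00742211 m.
That is 0.00742211 m = 0.74221 cm.

0.7 centimetres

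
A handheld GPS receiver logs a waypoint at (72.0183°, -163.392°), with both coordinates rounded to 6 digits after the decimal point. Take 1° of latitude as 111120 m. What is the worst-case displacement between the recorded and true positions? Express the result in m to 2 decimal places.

Rounding to 6 decimal places leaves each coordinate within ±5e-07° of the true value.
North–south component: 5e-07° × 111120 = 0.05556 m.
East–west component at 72.0183°: 5e-07° × 111120 × cos 72.0183° ≈ 5e-07 × 34304.2 ≈ 0.0171521 m.
Combining orthogonally: (0.05556² + 0.0171521²)^½ ≈ 0.0581473 m.

0.06 m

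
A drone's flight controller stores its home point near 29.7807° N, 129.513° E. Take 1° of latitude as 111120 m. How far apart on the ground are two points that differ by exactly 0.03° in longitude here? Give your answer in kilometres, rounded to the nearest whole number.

3 kilometres

At 29.7807° a degree of longitude is 111120 × cos 29.7807° ≈ 96444.7 m, so 0.03° corresponds to 2893.34 m.
That is 2893.34 m = 2.8933 km.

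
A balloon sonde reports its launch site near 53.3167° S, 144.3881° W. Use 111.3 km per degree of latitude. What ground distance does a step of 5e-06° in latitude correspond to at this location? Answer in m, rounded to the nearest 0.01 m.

0.56 m

Along a meridian 5e-06° is 5e-06 × 111300 = 0.5565 m.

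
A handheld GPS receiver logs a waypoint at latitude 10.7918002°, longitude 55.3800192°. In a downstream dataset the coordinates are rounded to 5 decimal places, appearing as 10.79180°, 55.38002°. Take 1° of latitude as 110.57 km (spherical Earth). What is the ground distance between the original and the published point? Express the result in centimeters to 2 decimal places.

The latitude changed by +0.0000002° and the longitude by -0.0000008°.
N–S: 0.0000002° × 110570 m/° = 0.022114 m.
East–west at this latitude: -0.0000008° × 110570 × cos 10.7918° ≈ -0.0000008 × 108614 = -0.0868916 m.
Distance: √(0.022114² + 0.0868916²) ≈ 0.0896614 m.
That is 0.0896614 m = 8.9661 cm.

8.97 centimeters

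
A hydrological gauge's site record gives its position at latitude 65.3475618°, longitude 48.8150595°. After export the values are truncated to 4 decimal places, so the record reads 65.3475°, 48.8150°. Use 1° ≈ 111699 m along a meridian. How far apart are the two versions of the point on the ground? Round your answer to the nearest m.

7 m

The latitude changed by +0.0000618° and the longitude by +0.0000595°.
North–south shift: 0.0000618 × 111699 = 6.903 m.
E–W at 65.3475°: 0.0000595° × 111699 × cos 65.3475° = 0.0000595 × 111699 × 0.4171 ≈ 2.77218 m.
Distance: √(6.903² + 2.77218²) ≈ 7.43884 m.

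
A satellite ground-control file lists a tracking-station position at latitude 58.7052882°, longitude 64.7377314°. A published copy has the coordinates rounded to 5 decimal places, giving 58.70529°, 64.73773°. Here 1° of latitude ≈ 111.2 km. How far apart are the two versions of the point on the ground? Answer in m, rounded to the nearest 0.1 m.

The latitude changed by -0.0000018° and the longitude by +0.0000014°.
N–S: -0.0000018° × 111200 m/° = -0.20016 m.
E–W at 58.7053°: 0.0000014° × 111200 × cos 58.7053° = 0.0000014 × 111200 × 0.5194 ≈ 0.0808665 m.
Combined displacement = (0.20016² + 0.0808665²)^½ ≈ 0.215878 m.

0.2 m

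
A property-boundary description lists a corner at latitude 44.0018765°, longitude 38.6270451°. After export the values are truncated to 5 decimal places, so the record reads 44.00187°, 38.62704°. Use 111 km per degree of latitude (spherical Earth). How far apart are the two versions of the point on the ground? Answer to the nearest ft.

The latitude changed by +0.0000065° and the longitude by +0.0000051°.
North–south shift: 0.0000065 × 111000 = 0.7215 m.
East–west at this latitude: 0.0000051° × 111000 × cos 44.0019° ≈ 0.0000051 × 79844.2 = 0.407205 m.
Distance: √(0.7215² + 0.407205²) ≈ 0.82848 m.
Converting: 0.82848 m × 3.2808 ft/m ≈ 2.7181 ft.

3 ft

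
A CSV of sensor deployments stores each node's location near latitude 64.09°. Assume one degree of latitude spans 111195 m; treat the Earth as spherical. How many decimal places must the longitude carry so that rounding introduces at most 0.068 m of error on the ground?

6 decimal places

At 64.09° one degree of longitude covers 111195 × cos 64.09° ≈ 111195 × 0.4370 ≈ 48587.6 m.
N decimal places → at most half a unit in the last place, 0.5 × 10⁻ᴺ° = 48587.6/2 × 10⁻ᴺ m.
Need 0.5 × 48587.6 × 10⁻ᴺ ≤ 0.068 → 10⁻ᴺ ≤ 2.799e-06, so N ≥ 5.55.
N = 5 would give 0.243 m (too coarse); N = 6 gives 0.0243 m ≤ 0.068 m.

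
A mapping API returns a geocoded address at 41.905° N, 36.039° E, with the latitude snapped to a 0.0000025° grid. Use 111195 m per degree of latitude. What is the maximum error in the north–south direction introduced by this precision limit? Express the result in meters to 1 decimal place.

With a 0.0000025° grid the true value lies within half a step, ±0.0000025°/2 = ±1.25e-06°, of the stored one.
So the N–S error is at most 1.25e-06 × 111195 = 0.138994 m.

0.1 meters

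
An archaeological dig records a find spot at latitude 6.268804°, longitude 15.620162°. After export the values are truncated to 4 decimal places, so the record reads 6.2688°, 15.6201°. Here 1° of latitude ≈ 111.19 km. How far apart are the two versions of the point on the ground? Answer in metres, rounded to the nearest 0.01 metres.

6.87 metres

The latitude changed by +0.000004° and the longitude by +0.000062°.
N–S: 0.000004° × 111190 m/° = 0.44476 m.
E–W at 6.2688°: 0.000062° × 111190 × cos 6.2688° = 0.000062 × 111190 × 0.9940 ≈ 6.85256 m.
Hypotenuse of the two orthogonal shifts: √(0.44476² + 6.85256²) = 6.86698 m.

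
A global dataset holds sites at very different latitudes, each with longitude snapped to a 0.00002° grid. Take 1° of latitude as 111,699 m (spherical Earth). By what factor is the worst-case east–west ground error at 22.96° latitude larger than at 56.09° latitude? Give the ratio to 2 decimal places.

1.65

With a 0.00002° grid the true value lies within half a step, ±0.00002°/2 = ±1e-05°, of the stored one.
At 22.96°: 1e-05° × 111699 × cos 22.96° = 1e-05 × 111699 × 0.9208 ≈ 1.0285 m.
Error at 56.09° = 1e-05° × 111699 × cos 56.09° ≈ 1.117 × 0.5579 = 0.62316 m.
The ratio reduces to cos 22.96° / cos 56.09° = 0.9208/0.5579 ≈ 1.6505.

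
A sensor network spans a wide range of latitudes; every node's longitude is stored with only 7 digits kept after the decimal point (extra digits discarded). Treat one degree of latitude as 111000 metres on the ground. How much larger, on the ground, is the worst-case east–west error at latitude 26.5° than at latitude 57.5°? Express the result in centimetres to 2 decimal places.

Truncating at 7 decimal places can drop up to a full unit in the last place, so the longitude may be off by as much as 1e-07°.
At 26.5°: 1e-07° × 111000 × cos 26.5° = 1e-07 × 111000 × 0.8949 ≈ 0.0099338 m.
At 57.5°: 1e-07° × 111000 × cos 57.5° = 1e-07 × 111000 × 0.5373 ≈ 0.005964 m.
Difference: 0.0099338 − 0.005964 = 0.0039697 m.
That is 0.00396975 m = 0.39697 cm.

0.40 centimetres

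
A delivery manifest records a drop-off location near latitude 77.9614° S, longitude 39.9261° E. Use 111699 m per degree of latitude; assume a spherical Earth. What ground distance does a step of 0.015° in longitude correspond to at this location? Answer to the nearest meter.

At 77.9614° a degree of longitude is 111699 × cos 77.9614° ≈ 23297.1 m, so 0.015° corresponds to 349.457 m.

349 meters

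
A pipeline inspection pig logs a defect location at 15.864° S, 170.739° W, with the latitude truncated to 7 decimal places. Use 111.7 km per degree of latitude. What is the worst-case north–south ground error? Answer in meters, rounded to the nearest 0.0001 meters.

Truncating at 7 decimal places can drop up to a full unit in the last place, so the latitude may be off by as much as 1e-07°.
Along the meridian that is 1e-07° × 111700 m/° = 0.01117 m.

0.0112 meters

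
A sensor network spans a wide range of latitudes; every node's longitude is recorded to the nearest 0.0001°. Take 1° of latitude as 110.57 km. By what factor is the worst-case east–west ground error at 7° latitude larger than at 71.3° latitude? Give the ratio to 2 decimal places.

3.10

Rounding to 4 decimal places leaves the longitude within ±5e-05° of the true value.
Error at 7° = 5e-05° × 110570 × cos 7° ≈ 5.5285 × 0.9925 = 5.4873 m.
Error at 71.3° = 5e-05° × 110570 × cos 71.3° ≈ 5.5285 × 0.3206 = 1.7725 m.
Ratio: 5.4873 / 1.7725 = cos 7° / cos 71.3° ≈ 3.0958.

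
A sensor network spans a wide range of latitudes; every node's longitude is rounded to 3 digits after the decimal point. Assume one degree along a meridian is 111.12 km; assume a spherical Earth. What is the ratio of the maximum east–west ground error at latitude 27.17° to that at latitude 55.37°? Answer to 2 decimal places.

1.57

Rounding to 3 decimal places leaves the longitude within ±0.0005° of the true value.
At 27.17°: 0.0005° × 111120 × cos 27.17° = 0.0005 × 111120 × 0.8897 ≈ 49.429 m.
At 55.37°: 0.0005° × 111120 × cos 55.37° = 0.0005 × 111120 × 0.5683 ≈ 31.573 m.
The ratio reduces to cos 27.17° / cos 55.37° = 0.8897/0.5683 ≈ 1.5655.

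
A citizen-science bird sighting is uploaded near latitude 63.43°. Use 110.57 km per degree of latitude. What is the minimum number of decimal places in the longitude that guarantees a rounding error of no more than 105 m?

3 decimal places

At 63.43° one degree of longitude covers 110570 × cos 63.43° ≈ 110570 × 0.4473 ≈ 49456.9 m.
N decimal places → at most half a unit in the last place, 0.5 × 10⁻ᴺ° = 49456.9/2 × 10⁻ᴺ m.
Need 0.5 × 49456.9 × 10⁻ᴺ ≤ 105 → 10⁻ᴺ ≤ 4.246e-03, so N ≥ 2.37.
At 2 places the error can reach 247 m, but 3 places keeps it to 24.7 m.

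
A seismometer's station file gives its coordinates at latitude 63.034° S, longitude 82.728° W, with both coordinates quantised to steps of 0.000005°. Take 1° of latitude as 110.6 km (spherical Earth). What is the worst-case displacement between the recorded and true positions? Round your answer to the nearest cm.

30 cm

With a 0.000005° grid the true value lies within half a step, ±0.000005°/2 = ±2.5e-06°, of the stored one.
Latitude error → 2.5e-06 × 110600 = 0.2765 m along the meridian.
Longitude error → 2.5e-06 × 110600 × cos 63.034° = 2.5e-06 × 110600 × 0.4535 ≈ 0.125382 m.
The two errors are perpendicular, so the maximum displacement is √(0.2765² + 0.125382²) ≈ 0.3036 m.
That is 0.3036 m = 30.36 cm.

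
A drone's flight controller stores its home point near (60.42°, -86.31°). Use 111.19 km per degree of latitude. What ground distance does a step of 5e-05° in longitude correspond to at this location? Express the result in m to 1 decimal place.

At 60.42° a degree of longitude is 111190 × cos 60.42° ≈ 54887.6 m, so 5e-05° corresponds to 2.74438 m.

2.7 m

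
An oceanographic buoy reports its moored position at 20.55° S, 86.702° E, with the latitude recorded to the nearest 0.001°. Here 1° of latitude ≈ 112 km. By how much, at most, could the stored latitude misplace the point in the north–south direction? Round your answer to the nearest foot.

184 feet

Rounding to 3 decimal places leaves the latitude within ±0.0005° of the true value.
Along the meridian that is 0.0005° × 112000 m/° = 56 m.
Converting: 56 m × 3.2808 ft/m ≈ 183.73 ft.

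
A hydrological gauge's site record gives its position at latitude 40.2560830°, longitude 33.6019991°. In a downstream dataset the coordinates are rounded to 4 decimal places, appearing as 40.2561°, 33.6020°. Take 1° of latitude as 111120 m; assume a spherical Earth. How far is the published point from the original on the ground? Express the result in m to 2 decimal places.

1.89 m

Δlat = 40.2560830 − 40.2561 = -0.0000170°; Δlon = 33.6019991 − 33.6020 = -0.0000009°.
North–south shift: -0.0000170 × 111120 = -1.88904 m.
East–west at this latitude: -0.0000009° × 111120 × cos 40.2561° ≈ -0.0000009 × 84802.7 = -0.0763225 m.
Hypotenuse of the two orthogonal shifts: √(1.88904² + 0.0763225²) = 1.89058 m.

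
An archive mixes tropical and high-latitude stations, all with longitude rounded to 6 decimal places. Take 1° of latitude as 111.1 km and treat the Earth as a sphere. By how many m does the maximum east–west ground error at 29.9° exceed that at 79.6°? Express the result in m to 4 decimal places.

0.0381 m

Rounding to 6 decimal places leaves the longitude within ±5e-07° of the true value.
Error at 29.9° = 5e-07° × 111100 × cos 29.9° ≈ 0.05555 × 0.8669 = 0.048156 m.
Error at 79.6° = 5e-07° × 111100 × cos 79.6° ≈ 0.05555 × 0.1805 = 0.010028 m.
So the lower-latitude error exceeds the higher by 0.048156 − 0.010028 = 0.038128 m.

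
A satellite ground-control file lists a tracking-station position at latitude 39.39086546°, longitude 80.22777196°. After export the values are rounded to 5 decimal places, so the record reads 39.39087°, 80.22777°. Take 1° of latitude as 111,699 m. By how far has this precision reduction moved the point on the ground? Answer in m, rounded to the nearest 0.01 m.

Δlat = 39.39086546 − 39.39087 = -0.00000454°; Δlon = 80.22777196 − 80.22777 = +0.00000196°.
North–south shift: -0.00000454 × 111699 = -0.507113 m.
E–W at 39.3909°: 0.00000196° × 111699 × cos 39.3909° = 0.00000196 × 111699 × 0.7728 ≈ 0.169197 m.
Combined displacement = (0.507113² + 0.169197²)^½ ≈ 0.534595 m.

0.53 m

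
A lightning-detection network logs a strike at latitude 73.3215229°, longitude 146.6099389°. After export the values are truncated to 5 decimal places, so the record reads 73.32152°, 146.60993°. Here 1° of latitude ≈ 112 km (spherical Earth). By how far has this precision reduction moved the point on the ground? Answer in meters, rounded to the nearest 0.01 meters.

0.43 meters

The latitude changed by +0.0000029° and the longitude by +0.0000089°.
North–south shift: 0.0000029 × 112000 = 0.3248 m.
E–W at 73.3215°: 0.0000089° × 112000 × cos 73.3215° = 0.0000089 × 112000 × 0.2870 ≈ 0.286082 m.
Combined displacement = (0.3248² + 0.286082²)^½ ≈ 0.432826 m.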